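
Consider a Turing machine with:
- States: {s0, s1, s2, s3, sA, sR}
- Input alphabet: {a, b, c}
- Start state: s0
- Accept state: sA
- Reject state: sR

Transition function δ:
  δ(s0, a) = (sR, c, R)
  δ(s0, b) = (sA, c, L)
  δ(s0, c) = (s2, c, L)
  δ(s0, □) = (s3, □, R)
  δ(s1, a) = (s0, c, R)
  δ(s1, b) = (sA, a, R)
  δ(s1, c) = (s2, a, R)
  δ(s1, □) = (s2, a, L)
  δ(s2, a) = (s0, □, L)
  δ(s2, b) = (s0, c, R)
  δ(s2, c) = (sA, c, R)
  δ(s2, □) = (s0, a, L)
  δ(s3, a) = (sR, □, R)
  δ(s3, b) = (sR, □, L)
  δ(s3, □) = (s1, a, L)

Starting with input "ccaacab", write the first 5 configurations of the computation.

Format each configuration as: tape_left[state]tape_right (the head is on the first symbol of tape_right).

Transitions applied:
Step 1: δ(s0, c) = (s2, c, L)
Step 2: δ(s2, □) = (s0, a, L)
Step 3: δ(s0, □) = (s3, □, R)
Step 4: δ(s3, a) = (sR, □, R)

The first 5 configurations are:
[s0]ccaacab ⊢ [s2]□ccaacab ⊢ [s0]□accaacab ⊢ □[s3]accaacab ⊢ □□[sR]ccaacab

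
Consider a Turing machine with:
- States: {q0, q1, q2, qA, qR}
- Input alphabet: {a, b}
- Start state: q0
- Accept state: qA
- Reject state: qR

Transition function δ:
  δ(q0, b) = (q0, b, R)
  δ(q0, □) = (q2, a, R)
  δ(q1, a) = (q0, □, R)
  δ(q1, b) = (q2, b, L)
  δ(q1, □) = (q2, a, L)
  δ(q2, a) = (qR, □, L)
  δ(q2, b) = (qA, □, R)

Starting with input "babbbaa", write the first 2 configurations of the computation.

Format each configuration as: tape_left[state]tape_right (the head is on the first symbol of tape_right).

Transitions applied:
Step 1: δ(q0, b) = (q0, b, R)

The first 2 configurations are:
[q0]babbbaa ⊢ b[q0]abbbaa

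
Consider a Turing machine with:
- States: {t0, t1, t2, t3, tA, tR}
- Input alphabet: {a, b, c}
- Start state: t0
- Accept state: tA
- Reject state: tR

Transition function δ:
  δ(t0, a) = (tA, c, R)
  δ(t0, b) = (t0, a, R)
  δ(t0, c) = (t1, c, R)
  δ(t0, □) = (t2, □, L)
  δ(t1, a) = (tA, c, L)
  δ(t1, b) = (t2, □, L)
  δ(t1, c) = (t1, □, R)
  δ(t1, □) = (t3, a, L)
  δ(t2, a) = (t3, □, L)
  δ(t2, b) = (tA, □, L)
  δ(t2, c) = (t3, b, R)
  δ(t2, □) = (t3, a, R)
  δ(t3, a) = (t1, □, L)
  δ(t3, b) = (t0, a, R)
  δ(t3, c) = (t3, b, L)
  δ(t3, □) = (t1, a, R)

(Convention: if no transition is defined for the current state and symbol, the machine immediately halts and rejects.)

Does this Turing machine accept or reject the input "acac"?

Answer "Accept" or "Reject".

Execution trace:
Initial: [t0]acac
Step 1: δ(t0, a) = (tA, c, R) → c[tA]cac

The machine reaches the accept state tA and halts.

Answer: Accept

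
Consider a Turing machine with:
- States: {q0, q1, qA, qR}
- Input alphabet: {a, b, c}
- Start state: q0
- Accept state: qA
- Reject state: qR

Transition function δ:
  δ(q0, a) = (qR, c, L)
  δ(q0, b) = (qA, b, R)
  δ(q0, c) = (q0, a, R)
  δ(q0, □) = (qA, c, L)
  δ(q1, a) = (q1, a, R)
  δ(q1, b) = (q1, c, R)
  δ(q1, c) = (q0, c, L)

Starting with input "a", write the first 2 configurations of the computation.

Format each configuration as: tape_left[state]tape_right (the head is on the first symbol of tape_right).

Transitions applied:
Step 1: δ(q0, a) = (qR, c, L)

The first 2 configurations are:
[q0]a ⊢ [qR]□c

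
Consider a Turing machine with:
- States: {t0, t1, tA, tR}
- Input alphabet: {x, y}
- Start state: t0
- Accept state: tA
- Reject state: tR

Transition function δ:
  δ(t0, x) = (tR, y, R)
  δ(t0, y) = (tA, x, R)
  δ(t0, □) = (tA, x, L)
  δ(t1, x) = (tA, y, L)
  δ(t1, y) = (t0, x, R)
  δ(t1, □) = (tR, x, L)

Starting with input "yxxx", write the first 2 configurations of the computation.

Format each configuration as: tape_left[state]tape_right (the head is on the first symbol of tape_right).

Transitions applied:
Step 1: δ(t0, y) = (tA, x, R)

The first 2 configurations are:
[t0]yxxx ⊢ x[tA]xxx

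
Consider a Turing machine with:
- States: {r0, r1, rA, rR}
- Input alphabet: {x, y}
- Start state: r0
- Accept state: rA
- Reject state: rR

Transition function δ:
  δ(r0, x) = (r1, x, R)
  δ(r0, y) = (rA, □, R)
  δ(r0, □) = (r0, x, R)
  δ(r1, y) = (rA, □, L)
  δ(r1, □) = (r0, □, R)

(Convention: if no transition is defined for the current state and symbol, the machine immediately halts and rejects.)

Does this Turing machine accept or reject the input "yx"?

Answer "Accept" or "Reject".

Execution trace:
Initial: [r0]yx
Step 1: δ(r0, y) = (rA, □, R) → □[rA]x

The machine reaches the accept state rA and halts.

Answer: Accept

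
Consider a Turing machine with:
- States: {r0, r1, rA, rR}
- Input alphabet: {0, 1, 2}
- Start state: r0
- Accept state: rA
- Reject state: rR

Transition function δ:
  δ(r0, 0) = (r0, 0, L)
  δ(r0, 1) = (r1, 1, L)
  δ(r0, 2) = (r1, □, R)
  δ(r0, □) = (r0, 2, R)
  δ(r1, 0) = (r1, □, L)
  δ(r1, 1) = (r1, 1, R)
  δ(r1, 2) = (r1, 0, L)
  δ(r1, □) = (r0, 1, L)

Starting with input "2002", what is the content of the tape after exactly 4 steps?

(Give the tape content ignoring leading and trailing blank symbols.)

Execution trace:
Initial: [r0]2002
Step 1: δ(r0, 2) = (r1, □, R) → □[r1]002
Step 2: δ(r1, 0) = (r1, □, L) → [r1]□□02
Step 3: δ(r1, □) = (r0, 1, L) → [r0]□1□02
Step 4: δ(r0, □) = (r0, 2, R) → 2[r0]1□02

After 4 steps, the tape (ignoring leading/trailing blanks) is: 21□02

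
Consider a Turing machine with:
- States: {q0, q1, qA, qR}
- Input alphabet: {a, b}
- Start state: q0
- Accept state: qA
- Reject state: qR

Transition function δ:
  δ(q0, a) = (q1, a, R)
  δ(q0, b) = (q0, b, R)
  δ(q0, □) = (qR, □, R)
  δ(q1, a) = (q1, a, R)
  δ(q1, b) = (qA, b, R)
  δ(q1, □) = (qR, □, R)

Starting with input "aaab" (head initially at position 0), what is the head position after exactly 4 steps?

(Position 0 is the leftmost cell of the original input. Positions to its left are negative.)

Execution trace (head position shown):
Step 0: [q0]aaab  (head at position 0)
Step 1: move right → a[q1]aab  (head at position 1)
Step 2: move right → aa[q1]ab  (head at position 2)
Step 3: move right → aaa[q1]b  (head at position 3)
Step 4: move right → aaab[qA]□  (head at position 4)

After 4 steps, the head is at position 4.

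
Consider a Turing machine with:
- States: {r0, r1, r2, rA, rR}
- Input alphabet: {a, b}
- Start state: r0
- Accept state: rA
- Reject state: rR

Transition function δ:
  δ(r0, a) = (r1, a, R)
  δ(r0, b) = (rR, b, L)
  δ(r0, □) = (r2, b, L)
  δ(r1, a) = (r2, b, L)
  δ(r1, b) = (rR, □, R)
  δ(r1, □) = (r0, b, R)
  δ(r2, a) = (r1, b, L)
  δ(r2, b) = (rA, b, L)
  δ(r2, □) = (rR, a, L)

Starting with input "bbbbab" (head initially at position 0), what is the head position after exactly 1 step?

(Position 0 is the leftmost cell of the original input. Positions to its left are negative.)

Execution trace (head position shown):
Step 0: [r0]bbbbab  (head at position 0)
Step 1: move left → [rR]□bbbbab  (head at position -1)

After 1 step, the head is at position -1.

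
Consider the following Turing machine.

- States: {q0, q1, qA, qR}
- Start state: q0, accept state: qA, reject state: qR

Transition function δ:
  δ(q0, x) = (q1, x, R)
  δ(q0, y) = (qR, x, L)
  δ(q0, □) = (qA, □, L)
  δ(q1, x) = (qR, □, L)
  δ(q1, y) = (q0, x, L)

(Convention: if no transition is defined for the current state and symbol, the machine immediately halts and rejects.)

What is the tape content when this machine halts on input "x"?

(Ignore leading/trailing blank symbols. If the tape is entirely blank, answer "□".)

Execution trace:
Initial: [q0]x
Step 1: δ(q0, x) = (q1, x, R) → x[q1]□

No transition is defined for δ(q1, □). By convention the machine halts and rejects.

Final tape (ignoring leading/trailing blanks): x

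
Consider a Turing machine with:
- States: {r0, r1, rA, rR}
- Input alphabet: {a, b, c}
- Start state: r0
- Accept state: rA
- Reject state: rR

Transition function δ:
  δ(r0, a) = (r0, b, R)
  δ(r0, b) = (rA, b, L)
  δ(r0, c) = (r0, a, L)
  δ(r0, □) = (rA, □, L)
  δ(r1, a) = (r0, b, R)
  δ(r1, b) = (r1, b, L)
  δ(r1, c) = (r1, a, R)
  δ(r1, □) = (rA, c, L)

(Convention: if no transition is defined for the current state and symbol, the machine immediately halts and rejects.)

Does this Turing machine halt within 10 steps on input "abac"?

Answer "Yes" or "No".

Execution trace:
Initial: [r0]abac
Step 1: δ(r0, a) = (r0, b, R) → b[r0]bac
Step 2: δ(r0, b) = (rA, b, L) → [rA]bbac

The machine reaches the accept state rA and halts.
The machine halted after 2 steps (within the 10-step bound).

Answer: Yes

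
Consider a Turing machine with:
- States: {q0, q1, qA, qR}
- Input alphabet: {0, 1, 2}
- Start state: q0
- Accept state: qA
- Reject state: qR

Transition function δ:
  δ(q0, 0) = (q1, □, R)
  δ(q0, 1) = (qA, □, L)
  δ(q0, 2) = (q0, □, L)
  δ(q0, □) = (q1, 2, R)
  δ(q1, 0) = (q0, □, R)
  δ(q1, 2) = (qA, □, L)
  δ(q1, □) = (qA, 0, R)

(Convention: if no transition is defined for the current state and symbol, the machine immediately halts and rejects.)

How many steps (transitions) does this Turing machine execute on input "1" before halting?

Execution trace:
Initial: [q0]1
Step 1: δ(q0, 1) = (qA, □, L) → [qA]□□

The machine reaches the accept state qA and halts.

The machine executed 1 step before halting.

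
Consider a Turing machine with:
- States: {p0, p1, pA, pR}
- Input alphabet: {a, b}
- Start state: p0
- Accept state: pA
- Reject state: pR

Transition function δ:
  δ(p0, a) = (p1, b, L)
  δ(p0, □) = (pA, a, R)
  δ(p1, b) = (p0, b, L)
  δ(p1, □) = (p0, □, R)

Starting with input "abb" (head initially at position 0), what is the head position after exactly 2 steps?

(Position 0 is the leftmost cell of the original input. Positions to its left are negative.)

Execution trace (head position shown):
Step 0: [p0]abb  (head at position 0)
Step 1: move left → [p1]□bbb  (head at position -1)
Step 2: move right → □[p0]bbb  (head at position 0)

After 2 steps, the head is at position 0.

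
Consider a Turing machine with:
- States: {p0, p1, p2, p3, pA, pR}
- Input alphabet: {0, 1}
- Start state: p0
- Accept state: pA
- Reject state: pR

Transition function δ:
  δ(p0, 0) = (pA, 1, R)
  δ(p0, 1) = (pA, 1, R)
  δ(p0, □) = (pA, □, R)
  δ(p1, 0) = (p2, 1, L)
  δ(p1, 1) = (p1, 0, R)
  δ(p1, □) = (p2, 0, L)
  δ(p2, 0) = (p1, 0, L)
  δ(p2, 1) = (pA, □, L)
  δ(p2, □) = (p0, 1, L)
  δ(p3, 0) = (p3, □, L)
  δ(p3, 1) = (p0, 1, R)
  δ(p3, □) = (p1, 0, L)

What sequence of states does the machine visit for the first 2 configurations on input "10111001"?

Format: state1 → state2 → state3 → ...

Execution trace:
Initial: [p0]10111001
Step 1: δ(p0, 1) = (pA, 1, R) → 1[pA]0111001

The machine reaches the accept state pA and halts.

State sequence: p0 → pA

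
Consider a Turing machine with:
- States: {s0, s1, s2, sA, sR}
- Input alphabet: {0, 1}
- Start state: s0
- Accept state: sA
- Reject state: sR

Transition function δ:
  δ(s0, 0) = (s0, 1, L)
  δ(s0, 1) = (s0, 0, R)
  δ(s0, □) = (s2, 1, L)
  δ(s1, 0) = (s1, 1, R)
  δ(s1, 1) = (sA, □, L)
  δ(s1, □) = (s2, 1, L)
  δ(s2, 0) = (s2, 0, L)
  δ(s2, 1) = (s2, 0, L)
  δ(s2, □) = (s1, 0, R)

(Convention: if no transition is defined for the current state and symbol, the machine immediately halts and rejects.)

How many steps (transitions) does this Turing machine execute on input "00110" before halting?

Execution trace:
Initial: [s0]00110
Step 1: δ(s0, 0) = (s0, 1, L) → [s0]□10110
Step 2: δ(s0, □) = (s2, 1, L) → [s2]□110110
Step 3: δ(s2, □) = (s1, 0, R) → 0[s1]110110
Step 4: δ(s1, 1) = (sA, □, L) → [sA]0□10110

The machine reaches the accept state sA and halts.

The machine executed 4 steps before halting.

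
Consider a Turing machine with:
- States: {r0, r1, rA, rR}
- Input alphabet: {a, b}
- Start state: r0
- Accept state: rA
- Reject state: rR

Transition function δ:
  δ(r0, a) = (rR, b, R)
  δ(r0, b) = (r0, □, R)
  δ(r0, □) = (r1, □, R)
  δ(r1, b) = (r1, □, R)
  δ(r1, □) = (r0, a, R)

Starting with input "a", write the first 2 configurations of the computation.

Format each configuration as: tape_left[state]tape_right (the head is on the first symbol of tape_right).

Transitions applied:
Step 1: δ(r0, a) = (rR, b, R)

The first 2 configurations are:
[r0]a ⊢ b[rR]□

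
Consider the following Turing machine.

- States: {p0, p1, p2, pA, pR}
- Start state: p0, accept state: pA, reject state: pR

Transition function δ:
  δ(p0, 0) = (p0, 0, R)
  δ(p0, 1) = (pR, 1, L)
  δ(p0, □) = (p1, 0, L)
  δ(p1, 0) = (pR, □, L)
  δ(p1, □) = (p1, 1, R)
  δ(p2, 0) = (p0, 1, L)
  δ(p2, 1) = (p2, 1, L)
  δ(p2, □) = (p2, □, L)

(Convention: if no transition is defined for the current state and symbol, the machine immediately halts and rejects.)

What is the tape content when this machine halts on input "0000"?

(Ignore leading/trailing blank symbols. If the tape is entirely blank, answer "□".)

Execution trace:
Initial: [p0]0000
Step 1: δ(p0, 0) = (p0, 0, R) → 0[p0]000
Step 2: δ(p0, 0) = (p0, 0, R) → 00[p0]00
Step 3: δ(p0, 0) = (p0, 0, R) → 000[p0]0
Step 4: δ(p0, 0) = (p0, 0, R) → 0000[p0]□
Step 5: δ(p0, □) = (p1, 0, L) → 000[p1]00
Step 6: δ(p1, 0) = (pR, □, L) → 00[pR]0□0

The machine reaches the reject state pR and halts.

Final tape (ignoring leading/trailing blanks): 000□0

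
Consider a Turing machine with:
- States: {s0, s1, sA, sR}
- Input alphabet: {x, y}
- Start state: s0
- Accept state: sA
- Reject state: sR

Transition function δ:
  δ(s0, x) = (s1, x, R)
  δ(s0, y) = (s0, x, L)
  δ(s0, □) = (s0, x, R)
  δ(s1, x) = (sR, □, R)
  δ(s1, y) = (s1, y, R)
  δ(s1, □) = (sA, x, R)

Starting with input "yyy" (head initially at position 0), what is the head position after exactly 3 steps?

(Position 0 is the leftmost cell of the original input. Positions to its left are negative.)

Execution trace (head position shown):
Step 0: [s0]yyy  (head at position 0)
Step 1: move left → [s0]□xyy  (head at position -1)
Step 2: move right → x[s0]xyy  (head at position 0)
Step 3: move right → xx[s1]yy  (head at position 1)

After 3 steps, the head is at position 1.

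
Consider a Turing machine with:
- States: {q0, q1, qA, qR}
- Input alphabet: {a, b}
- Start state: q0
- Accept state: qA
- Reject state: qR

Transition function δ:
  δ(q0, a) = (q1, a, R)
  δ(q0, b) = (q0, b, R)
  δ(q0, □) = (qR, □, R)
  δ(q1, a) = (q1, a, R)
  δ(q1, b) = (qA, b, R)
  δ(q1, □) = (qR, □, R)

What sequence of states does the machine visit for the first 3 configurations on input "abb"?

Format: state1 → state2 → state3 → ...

Execution trace:
Initial: [q0]abb
Step 1: δ(q0, a) = (q1, a, R) → a[q1]bb
Step 2: δ(q1, b) = (qA, b, R) → ab[qA]b

The machine reaches the accept state qA and halts.

State sequence: q0 → q1 → qA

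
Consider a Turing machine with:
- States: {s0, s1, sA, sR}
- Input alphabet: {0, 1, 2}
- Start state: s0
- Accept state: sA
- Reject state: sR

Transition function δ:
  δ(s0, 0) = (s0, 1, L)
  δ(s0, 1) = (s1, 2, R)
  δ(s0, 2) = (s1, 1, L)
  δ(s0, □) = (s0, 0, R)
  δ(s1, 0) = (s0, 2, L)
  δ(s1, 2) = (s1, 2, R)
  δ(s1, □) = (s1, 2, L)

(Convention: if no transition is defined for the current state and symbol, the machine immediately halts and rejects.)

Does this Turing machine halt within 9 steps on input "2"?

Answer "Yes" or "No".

Execution trace:
Initial: [s0]2
Step 1: δ(s0, 2) = (s1, 1, L) → [s1]□1
Step 2: δ(s1, □) = (s1, 2, L) → [s1]□21
Step 3: δ(s1, □) = (s1, 2, L) → [s1]□221
Step 4: δ(s1, □) = (s1, 2, L) → [s1]□2221
Step 5: δ(s1, □) = (s1, 2, L) → [s1]□22221
Step 6: δ(s1, □) = (s1, 2, L) → [s1]□222221
Step 7: δ(s1, □) = (s1, 2, L) → [s1]□2222221
Step 8: δ(s1, □) = (s1, 2, L) → [s1]□22222221
Step 9: δ(s1, □) = (s1, 2, L) → [s1]□222222221

The machine has not reached a halting state after 9 steps.
The machine did not halt within the 9-step bound.

Answer: No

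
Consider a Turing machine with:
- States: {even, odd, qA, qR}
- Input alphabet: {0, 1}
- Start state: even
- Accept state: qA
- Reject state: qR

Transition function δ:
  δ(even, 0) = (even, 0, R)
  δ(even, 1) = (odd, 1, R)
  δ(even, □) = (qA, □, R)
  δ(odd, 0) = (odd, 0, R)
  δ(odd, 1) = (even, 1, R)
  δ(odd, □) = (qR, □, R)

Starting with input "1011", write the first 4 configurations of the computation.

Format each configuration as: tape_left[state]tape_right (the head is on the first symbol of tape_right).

Transitions applied:
Step 1: δ(even, 1) = (odd, 1, R)
Step 2: δ(odd, 0) = (odd, 0, R)
Step 3: δ(odd, 1) = (even, 1, R)

The first 4 configurations are:
[even]1011 ⊢ 1[odd]011 ⊢ 10[odd]11 ⊢ 101[even]1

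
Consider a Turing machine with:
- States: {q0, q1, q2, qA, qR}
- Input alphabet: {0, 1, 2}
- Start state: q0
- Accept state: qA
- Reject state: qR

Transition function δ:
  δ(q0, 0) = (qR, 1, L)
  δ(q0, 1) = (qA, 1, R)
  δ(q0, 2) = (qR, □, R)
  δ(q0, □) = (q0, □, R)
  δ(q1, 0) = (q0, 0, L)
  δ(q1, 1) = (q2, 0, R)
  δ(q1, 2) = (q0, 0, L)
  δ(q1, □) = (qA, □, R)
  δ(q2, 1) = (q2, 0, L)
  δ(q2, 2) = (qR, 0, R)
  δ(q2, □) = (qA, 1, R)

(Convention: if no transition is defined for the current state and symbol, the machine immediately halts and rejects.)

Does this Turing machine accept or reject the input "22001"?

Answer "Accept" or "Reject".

Execution trace:
Initial: [q0]22001
Step 1: δ(q0, 2) = (qR, □, R) → □[qR]2001

The machine reaches the reject state qR and halts.

Answer: Reject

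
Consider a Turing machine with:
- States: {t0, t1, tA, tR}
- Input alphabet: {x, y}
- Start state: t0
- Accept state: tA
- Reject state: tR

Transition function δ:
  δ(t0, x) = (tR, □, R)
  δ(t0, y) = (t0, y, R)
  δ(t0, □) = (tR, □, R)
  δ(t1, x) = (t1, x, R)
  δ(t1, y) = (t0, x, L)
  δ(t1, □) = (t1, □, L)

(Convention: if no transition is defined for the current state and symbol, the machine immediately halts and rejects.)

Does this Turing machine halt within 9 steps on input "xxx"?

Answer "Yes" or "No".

Execution trace:
Initial: [t0]xxx
Step 1: δ(t0, x) = (tR, □, R) → □[tR]xx

The machine reaches the reject state tR and halts.
The machine halted after 1 step (within the 9-step bound).

Answer: Yes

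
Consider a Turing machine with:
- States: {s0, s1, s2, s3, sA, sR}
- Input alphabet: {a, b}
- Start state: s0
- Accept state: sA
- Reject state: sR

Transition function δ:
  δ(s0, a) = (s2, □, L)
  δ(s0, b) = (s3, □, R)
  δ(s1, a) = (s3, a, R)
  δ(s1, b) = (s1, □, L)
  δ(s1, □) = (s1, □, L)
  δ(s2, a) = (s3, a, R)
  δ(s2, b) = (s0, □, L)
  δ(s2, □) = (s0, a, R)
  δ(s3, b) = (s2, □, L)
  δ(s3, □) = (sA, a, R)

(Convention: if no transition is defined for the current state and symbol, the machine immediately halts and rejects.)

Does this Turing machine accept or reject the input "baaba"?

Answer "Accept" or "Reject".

Execution trace:
Initial: [s0]baaba
Step 1: δ(s0, b) = (s3, □, R) → □[s3]aaba

No transition is defined for δ(s3, a). By convention the machine halts and rejects.

Answer: Reject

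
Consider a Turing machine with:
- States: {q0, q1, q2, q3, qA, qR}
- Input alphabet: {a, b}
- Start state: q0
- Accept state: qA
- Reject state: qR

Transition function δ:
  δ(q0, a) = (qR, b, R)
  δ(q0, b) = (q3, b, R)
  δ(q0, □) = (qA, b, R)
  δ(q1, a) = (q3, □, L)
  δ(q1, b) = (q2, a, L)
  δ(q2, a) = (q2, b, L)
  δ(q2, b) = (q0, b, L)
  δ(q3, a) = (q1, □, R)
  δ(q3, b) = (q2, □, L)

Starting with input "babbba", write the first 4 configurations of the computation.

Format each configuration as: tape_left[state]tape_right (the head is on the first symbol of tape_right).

Transitions applied:
Step 1: δ(q0, b) = (q3, b, R)
Step 2: δ(q3, a) = (q1, □, R)
Step 3: δ(q1, b) = (q2, a, L)

The first 4 configurations are:
[q0]babbba ⊢ b[q3]abbba ⊢ b□[q1]bbba ⊢ b[q2]□abba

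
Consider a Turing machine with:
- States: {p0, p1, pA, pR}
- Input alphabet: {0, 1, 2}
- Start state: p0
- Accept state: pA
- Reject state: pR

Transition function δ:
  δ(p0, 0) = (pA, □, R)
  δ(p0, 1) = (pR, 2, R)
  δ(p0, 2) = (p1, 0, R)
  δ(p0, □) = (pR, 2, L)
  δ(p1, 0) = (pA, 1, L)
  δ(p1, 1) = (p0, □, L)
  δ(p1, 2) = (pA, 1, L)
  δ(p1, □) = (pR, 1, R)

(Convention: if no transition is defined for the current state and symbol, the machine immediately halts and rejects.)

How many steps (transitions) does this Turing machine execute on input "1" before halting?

Execution trace:
Initial: [p0]1
Step 1: δ(p0, 1) = (pR, 2, R) → 2[pR]□

The machine reaches the reject state pR and halts.

The machine executed 1 step before halting.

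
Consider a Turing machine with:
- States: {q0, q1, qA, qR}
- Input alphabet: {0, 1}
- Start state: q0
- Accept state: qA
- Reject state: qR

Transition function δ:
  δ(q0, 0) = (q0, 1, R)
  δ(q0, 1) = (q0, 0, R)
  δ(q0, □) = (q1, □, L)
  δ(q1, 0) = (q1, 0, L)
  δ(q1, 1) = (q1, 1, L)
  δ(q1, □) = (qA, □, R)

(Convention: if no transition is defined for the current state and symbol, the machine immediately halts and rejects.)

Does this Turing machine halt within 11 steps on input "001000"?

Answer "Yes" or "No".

Execution trace:
Initial: [q0]001000
Step 1: δ(q0, 0) = (q0, 1, R) → 1[q0]01000
Step 2: δ(q0, 0) = (q0, 1, R) → 11[q0]1000
Step 3: δ(q0, 1) = (q0, 0, R) → 110[q0]000
Step 4: δ(q0, 0) = (q0, 1, R) → 1101[q0]00
Step 5: δ(q0, 0) = (q0, 1, R) → 11011[q0]0
Step 6: δ(q0, 0) = (q0, 1, R) → 110111[q0]□
Step 7: δ(q0, □) = (q1, □, L) → 11011[q1]1□
Step 8: δ(q1, 1) = (q1, 1, L) → 1101[q1]11□
Step 9: δ(q1, 1) = (q1, 1, L) → 110[q1]111□
Step 10: δ(q1, 1) = (q1, 1, L) → 11[q1]0111□
Step 11: δ(q1, 0) = (q1, 0, L) → 1[q1]10111□

The machine has not reached a halting state after 11 steps.
The machine did not halt within the 11-step bound.

Answer: No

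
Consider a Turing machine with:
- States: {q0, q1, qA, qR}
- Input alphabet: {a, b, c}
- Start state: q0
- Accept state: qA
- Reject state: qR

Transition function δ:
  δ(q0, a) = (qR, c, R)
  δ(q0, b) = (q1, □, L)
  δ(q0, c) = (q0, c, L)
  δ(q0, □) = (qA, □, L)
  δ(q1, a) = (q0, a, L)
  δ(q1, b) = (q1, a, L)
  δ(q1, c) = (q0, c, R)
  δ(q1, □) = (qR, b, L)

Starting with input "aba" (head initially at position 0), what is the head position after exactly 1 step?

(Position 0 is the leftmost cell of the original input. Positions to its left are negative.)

Execution trace (head position shown):
Step 0: [q0]aba  (head at position 0)
Step 1: move right → c[qR]ba  (head at position 1)

After 1 step, the head is at position 1.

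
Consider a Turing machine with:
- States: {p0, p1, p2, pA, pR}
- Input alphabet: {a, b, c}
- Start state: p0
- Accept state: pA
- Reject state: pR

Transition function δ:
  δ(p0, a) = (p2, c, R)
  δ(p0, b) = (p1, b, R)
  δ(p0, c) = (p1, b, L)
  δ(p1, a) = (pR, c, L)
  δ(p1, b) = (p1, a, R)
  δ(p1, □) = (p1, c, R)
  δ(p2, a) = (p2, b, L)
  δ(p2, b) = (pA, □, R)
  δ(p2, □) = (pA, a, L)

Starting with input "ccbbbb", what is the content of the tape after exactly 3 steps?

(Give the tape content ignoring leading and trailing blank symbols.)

Execution trace:
Initial: [p0]ccbbbb
Step 1: δ(p0, c) = (p1, b, L) → [p1]□bcbbbb
Step 2: δ(p1, □) = (p1, c, R) → c[p1]bcbbbb
Step 3: δ(p1, b) = (p1, a, R) → ca[p1]cbbbb

No transition is defined for δ(p1, c). By convention the machine halts and rejects.

After 3 steps, the tape (ignoring leading/trailing blanks) is: cacbbbb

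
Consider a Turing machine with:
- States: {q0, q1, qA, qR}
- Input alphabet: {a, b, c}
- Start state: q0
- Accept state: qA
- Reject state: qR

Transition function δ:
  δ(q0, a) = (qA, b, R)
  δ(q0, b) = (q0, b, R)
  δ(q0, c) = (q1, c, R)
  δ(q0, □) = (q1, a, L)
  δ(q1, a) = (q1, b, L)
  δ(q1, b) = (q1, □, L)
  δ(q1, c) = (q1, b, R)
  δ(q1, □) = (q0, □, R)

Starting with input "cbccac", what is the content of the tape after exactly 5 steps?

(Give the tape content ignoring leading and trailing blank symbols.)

Execution trace:
Initial: [q0]cbccac
Step 1: δ(q0, c) = (q1, c, R) → c[q1]bccac
Step 2: δ(q1, b) = (q1, □, L) → [q1]c□ccac
Step 3: δ(q1, c) = (q1, b, R) → b[q1]□ccac
Step 4: δ(q1, □) = (q0, □, R) → b□[q0]ccac
Step 5: δ(q0, c) = (q1, c, R) → b□c[q1]cac

After 5 steps, the tape (ignoring leading/trailing blanks) is: b□ccac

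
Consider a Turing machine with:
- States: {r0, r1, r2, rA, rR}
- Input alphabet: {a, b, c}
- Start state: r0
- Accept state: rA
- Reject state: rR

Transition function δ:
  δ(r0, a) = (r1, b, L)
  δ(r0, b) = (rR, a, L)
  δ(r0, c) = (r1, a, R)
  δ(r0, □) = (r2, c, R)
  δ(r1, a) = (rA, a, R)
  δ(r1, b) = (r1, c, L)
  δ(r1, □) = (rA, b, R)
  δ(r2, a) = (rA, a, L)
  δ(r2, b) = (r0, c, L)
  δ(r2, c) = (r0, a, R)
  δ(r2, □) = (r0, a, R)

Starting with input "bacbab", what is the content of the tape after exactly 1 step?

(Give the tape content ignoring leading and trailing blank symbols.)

Execution trace:
Initial: [r0]bacbab
Step 1: δ(r0, b) = (rR, a, L) → [rR]□aacbab

The machine reaches the reject state rR and halts.

After 1 step, the tape (ignoring leading/trailing blanks) is: aacbab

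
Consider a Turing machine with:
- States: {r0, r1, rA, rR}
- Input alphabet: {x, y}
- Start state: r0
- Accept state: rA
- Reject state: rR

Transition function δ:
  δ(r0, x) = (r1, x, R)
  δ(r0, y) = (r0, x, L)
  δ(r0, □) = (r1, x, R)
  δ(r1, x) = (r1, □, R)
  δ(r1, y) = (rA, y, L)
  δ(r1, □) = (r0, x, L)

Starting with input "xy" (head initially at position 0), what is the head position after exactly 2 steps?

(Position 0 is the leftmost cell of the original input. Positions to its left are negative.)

Execution trace (head position shown):
Step 0: [r0]xy  (head at position 0)
Step 1: move right → x[r1]y  (head at position 1)
Step 2: move left → [rA]xy  (head at position 0)

After 2 steps, the head is at position 0.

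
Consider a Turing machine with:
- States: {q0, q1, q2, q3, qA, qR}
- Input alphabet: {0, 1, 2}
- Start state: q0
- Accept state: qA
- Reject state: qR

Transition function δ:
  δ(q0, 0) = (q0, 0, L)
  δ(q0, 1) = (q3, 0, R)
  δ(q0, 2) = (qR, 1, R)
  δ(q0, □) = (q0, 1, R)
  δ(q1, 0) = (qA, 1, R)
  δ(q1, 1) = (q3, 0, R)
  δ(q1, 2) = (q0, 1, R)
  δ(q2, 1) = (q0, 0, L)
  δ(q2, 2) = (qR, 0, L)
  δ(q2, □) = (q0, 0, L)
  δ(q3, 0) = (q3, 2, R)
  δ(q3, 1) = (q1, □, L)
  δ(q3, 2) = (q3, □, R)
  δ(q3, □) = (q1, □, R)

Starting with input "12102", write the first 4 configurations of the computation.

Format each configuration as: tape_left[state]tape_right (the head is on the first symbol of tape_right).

Transitions applied:
Step 1: δ(q0, 1) = (q3, 0, R)
Step 2: δ(q3, 2) = (q3, □, R)
Step 3: δ(q3, 1) = (q1, □, L)

The first 4 configurations are:
[q0]12102 ⊢ 0[q3]2102 ⊢ 0□[q3]102 ⊢ 0[q1]□□02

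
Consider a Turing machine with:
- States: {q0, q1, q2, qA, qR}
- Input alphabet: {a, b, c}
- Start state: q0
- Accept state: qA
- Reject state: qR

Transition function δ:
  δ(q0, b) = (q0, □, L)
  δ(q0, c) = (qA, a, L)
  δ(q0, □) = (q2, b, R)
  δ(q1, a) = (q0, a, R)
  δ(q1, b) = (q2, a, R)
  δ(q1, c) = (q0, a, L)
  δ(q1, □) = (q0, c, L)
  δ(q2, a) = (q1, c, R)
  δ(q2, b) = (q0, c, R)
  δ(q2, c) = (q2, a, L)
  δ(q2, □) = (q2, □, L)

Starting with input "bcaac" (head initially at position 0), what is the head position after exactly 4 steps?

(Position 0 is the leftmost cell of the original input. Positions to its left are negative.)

Execution trace (head position shown):
Step 0: [q0]bcaac  (head at position 0)
Step 1: move left → [q0]□□caac  (head at position -1)
Step 2: move right → b[q2]□caac  (head at position 0)
Step 3: move left → [q2]b□caac  (head at position -1)
Step 4: move right → c[q0]□caac  (head at position 0)

After 4 steps, the head is at position 0.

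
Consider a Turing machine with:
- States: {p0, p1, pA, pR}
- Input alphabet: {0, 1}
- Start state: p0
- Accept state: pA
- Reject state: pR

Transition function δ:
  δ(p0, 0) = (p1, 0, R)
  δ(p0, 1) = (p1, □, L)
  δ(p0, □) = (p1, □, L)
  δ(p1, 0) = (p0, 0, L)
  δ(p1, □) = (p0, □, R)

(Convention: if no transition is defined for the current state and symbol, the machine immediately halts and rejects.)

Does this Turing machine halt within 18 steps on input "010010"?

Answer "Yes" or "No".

Execution trace:
Initial: [p0]010010
Step 1: δ(p0, 0) = (p1, 0, R) → 0[p1]10010

No transition is defined for δ(p1, 1). By convention the machine halts and rejects.
The machine halted after 1 step (within the 18-step bound).

Answer: Yes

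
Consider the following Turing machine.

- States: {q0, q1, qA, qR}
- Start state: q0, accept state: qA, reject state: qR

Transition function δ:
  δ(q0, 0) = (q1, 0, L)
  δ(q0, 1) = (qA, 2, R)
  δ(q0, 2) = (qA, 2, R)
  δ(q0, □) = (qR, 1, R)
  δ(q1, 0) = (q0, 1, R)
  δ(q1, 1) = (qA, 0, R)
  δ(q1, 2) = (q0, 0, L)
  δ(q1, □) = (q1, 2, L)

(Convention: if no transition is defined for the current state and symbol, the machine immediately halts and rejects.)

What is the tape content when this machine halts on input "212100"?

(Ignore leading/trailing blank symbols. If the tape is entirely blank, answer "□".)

Execution trace:
Initial: [q0]212100
Step 1: δ(q0, 2) = (qA, 2, R) → 2[qA]12100

The machine reaches the accept state qA and halts.

Final tape (ignoring leading/trailing blanks): 212100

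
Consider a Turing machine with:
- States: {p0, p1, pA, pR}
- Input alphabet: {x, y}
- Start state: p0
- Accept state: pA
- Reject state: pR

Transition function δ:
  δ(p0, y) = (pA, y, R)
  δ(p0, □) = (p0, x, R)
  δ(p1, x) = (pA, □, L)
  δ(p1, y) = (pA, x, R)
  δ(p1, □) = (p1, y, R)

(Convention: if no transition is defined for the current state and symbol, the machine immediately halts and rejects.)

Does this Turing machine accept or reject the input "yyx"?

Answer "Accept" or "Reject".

Execution trace:
Initial: [p0]yyx
Step 1: δ(p0, y) = (pA, y, R) → y[pA]yx

The machine reaches the accept state pA and halts.

Answer: Accept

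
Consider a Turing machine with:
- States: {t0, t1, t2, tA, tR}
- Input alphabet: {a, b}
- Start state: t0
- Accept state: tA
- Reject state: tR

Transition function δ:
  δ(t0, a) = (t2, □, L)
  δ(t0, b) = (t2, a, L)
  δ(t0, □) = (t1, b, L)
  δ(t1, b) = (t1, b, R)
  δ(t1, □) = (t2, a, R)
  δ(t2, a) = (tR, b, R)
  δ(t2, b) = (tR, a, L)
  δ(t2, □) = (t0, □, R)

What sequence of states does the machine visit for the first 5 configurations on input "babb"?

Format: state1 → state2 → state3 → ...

Execution trace:
Initial: [t0]babb
Step 1: δ(t0, b) = (t2, a, L) → [t2]□aabb
Step 2: δ(t2, □) = (t0, □, R) → □[t0]aabb
Step 3: δ(t0, a) = (t2, □, L) → [t2]□□abb
Step 4: δ(t2, □) = (t0, □, R) → □[t0]□abb

State sequence: t0 → t2 → t0 → t2 → t0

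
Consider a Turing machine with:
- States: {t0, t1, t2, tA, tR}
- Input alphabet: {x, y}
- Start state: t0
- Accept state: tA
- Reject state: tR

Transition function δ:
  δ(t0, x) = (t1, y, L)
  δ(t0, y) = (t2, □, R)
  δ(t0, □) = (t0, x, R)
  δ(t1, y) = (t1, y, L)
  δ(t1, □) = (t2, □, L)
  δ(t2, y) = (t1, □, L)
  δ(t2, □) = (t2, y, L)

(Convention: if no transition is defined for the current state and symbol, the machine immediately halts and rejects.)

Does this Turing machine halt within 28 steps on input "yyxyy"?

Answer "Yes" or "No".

Execution trace:
Initial: [t0]yyxyy
Step 1: δ(t0, y) = (t2, □, R) → □[t2]yxyy
Step 2: δ(t2, y) = (t1, □, L) → [t1]□□xyy
Step 3: δ(t1, □) = (t2, □, L) → [t2]□□□xyy
Step 4: δ(t2, □) = (t2, y, L) → [t2]□y□□xyy
Step 5: δ(t2, □) = (t2, y, L) → [t2]□yy□□xyy
Step 6: δ(t2, □) = (t2, y, L) → [t2]□yyy□□xyy
Step 7: δ(t2, □) = (t2, y, L) → [t2]□yyyy□□xyy
Step 8: δ(t2, □) = (t2, y, L) → [t2]□yyyyy□□xyy
Step 9: δ(t2, □) = (t2, y, L) → [t2]□yyyyyy□□xyy
Step 10: δ(t2, □) = (t2, y, L) → [t2]□yyyyyyy□□xyy
Step 11: δ(t2, □) = (t2, y, L) → [t2]□yyyyyyyy□□xyy
Step 12: δ(t2, □) = (t2, y, L) → [t2]□yyyyyyyyy□□xyy
Step 13: δ(t2, □) = (t2, y, L) → [t2]□yyyyyyyyyy□□xyy
Step 14: δ(t2, □) = (t2, y, L) → [t2]□yyyyyyyyyyy□□xyy
Step 15: δ(t2, □) = (t2, y, L) → [t2]□yyyyyyyyyyyy□□xyy
Step 16: δ(t2, □) = (t2, y, L) → [t2]□yyyyyyyyyyyyy□□xyy
Step 17: δ(t2, □) = (t2, y, L) → [t2]□yyyyyyyyyyyyyy□□xyy
Step 18: δ(t2, □) = (t2, y, L) → [t2]□yyyyyyyyyyyyyyy□□xyy
Step 19: δ(t2, □) = (t2, y, L) → [t2]□yyyyyyyyyyyyyyyy□□xyy
Step 20: δ(t2, □) = (t2, y, L) → [t2]□yyyyyyyyyyyyyyyyy□□xyy
Step 21: δ(t2, □) = (t2, y, L) → [t2]□yyyyyyyyyyyyyyyyyy□□xyy
Step 22: δ(t2, □) = (t2, y, L) → [t2]□yyyyyyyyyyyyyyyyyyy□□xyy
Step 23: δ(t2, □) = (t2, y, L) → [t2]□yyyyyyyyyyyyyyyyyyyy□□xyy
Step 24: δ(t2, □) = (t2, y, L) → [t2]□yyyyyyyyyyyyyyyyyyyyy□□xyy
Step 25: δ(t2, □) = (t2, y, L) → [t2]□yyyyyyyyyyyyyyyyyyyyyy□□xyy
Step 26: δ(t2, □) = (t2, y, L) → [t2]□yyyyyyyyyyyyyyyyyyyyyyy□□xyy
Step 27: δ(t2, □) = (t2, y, L) → [t2]□yyyyyyyyyyyyyyyyyyyyyyyy□□xyy
Step 28: δ(t2, □) = (t2, y, L) → [t2]□yyyyyyyyyyyyyyyyyyyyyyyyy□□xyy

The machine has not reached a halting state after 28 steps.
The machine did not halt within the 28-step bound.

Answer: No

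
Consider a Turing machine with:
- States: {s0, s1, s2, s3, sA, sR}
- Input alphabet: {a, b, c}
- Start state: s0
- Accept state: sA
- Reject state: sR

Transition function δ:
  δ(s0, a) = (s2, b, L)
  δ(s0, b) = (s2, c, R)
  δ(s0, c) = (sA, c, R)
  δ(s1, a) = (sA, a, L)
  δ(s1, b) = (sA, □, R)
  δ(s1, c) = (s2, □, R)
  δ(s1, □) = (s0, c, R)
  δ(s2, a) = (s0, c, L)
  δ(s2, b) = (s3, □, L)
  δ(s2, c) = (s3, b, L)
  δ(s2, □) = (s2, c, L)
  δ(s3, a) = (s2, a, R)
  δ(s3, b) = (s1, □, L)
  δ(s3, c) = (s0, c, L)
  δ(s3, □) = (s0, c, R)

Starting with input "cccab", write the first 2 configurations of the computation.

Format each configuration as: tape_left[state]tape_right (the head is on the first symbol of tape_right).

Transitions applied:
Step 1: δ(s0, c) = (sA, c, R)

The first 2 configurations are:
[s0]cccab ⊢ c[sA]ccab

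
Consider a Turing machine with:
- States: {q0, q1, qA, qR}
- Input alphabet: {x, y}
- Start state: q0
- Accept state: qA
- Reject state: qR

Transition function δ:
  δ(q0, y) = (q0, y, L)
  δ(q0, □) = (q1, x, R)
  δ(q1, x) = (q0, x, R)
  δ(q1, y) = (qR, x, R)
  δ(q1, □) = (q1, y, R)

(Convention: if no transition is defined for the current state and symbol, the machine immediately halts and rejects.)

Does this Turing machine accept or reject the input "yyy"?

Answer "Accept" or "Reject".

Execution trace:
Initial: [q0]yyy
Step 1: δ(q0, y) = (q0, y, L) → [q0]□yyy
Step 2: δ(q0, □) = (q1, x, R) → x[q1]yyy
Step 3: δ(q1, y) = (qR, x, R) → xx[qR]yy

The machine reaches the reject state qR and halts.

Answer: Reject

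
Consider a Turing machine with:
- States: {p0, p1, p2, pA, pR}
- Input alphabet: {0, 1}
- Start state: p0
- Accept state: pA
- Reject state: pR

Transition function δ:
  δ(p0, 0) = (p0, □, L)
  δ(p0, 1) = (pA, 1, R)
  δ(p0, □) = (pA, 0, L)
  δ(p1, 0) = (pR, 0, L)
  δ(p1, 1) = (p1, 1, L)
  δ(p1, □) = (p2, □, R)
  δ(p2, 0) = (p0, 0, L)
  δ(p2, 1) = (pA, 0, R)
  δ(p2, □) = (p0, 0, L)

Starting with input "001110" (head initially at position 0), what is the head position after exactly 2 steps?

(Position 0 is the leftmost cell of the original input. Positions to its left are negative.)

Execution trace (head position shown):
Step 0: [p0]001110  (head at position 0)
Step 1: move left → [p0]□□01110  (head at position -1)
Step 2: move left → [pA]□0□01110  (head at position -2)

After 2 steps, the head is at position -2.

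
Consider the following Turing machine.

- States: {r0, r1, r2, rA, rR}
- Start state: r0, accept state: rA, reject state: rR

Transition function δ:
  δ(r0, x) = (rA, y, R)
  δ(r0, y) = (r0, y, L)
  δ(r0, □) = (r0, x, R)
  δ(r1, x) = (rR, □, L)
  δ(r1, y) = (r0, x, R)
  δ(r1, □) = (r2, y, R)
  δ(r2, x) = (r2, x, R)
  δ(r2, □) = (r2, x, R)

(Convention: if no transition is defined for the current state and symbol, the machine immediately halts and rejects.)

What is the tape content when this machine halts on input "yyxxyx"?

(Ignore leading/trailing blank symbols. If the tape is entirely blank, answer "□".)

Execution trace:
Initial: [r0]yyxxyx
Step 1: δ(r0, y) = (r0, y, L) → [r0]□yyxxyx
Step 2: δ(r0, □) = (r0, x, R) → x[r0]yyxxyx
Step 3: δ(r0, y) = (r0, y, L) → [r0]xyyxxyx
Step 4: δ(r0, x) = (rA, y, R) → y[rA]yyxxyx

The machine reaches the accept state rA and halts.

Final tape (ignoring leading/trailing blanks): yyyxxyx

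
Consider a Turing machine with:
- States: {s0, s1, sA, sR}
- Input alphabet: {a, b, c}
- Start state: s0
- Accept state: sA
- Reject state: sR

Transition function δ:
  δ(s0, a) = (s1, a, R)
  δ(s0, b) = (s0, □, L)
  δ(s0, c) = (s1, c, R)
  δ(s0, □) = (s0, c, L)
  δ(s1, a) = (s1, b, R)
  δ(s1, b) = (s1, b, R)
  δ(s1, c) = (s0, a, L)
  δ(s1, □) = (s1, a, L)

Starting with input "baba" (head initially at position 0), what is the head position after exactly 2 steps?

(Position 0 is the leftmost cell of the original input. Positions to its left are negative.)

Execution trace (head position shown):
Step 0: [s0]baba  (head at position 0)
Step 1: move left → [s0]□□aba  (head at position -1)
Step 2: move left → [s0]□c□aba  (head at position -2)

After 2 steps, the head is at position -2.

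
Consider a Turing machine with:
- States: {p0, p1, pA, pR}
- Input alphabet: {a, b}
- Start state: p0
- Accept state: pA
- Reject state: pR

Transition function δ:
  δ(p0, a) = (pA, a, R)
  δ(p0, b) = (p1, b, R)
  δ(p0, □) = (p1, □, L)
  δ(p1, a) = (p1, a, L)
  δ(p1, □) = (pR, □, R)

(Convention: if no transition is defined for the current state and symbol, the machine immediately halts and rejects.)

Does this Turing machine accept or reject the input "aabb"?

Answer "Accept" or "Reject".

Execution trace:
Initial: [p0]aabb
Step 1: δ(p0, a) = (pA, a, R) → a[pA]abb

The machine reaches the accept state pA and halts.

Answer: Accept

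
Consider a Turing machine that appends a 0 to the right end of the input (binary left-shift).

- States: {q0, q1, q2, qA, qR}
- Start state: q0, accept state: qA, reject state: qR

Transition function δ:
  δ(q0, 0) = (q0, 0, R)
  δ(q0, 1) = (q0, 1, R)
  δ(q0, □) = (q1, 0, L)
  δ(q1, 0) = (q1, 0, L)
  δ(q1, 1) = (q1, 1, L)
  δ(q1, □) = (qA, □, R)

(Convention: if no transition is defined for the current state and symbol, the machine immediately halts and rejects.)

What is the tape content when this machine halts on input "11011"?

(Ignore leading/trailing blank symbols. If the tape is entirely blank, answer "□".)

Execution trace:
Initial: [q0]11011
Step 1: δ(q0, 1) = (q0, 1, R) → 1[q0]1011
Step 2: δ(q0, 1) = (q0, 1, R) → 11[q0]011
Step 3: δ(q0, 0) = (q0, 0, R) → 110[q0]11
Step 4: δ(q0, 1) = (q0, 1, R) → 1101[q0]1
Step 5: δ(q0, 1) = (q0, 1, R) → 11011[q0]□
Step 6: δ(q0, □) = (q1, 0, L) → 1101[q1]10
Step 7: δ(q1, 1) = (q1, 1, L) → 110[q1]110
Step 8: δ(q1, 1) = (q1, 1, L) → 11[q1]0110
Step 9: δ(q1, 0) = (q1, 0, L) → 1[q1]10110
Step 10: δ(q1, 1) = (q1, 1, L) → [q1]110110
Step 11: δ(q1, 1) = (q1, 1, L) → [q1]□110110
Step 12: δ(q1, □) = (qA, □, R) → □[qA]110110

The machine reaches the accept state qA and halts.

Final tape (ignoring leading/trailing blanks): 110110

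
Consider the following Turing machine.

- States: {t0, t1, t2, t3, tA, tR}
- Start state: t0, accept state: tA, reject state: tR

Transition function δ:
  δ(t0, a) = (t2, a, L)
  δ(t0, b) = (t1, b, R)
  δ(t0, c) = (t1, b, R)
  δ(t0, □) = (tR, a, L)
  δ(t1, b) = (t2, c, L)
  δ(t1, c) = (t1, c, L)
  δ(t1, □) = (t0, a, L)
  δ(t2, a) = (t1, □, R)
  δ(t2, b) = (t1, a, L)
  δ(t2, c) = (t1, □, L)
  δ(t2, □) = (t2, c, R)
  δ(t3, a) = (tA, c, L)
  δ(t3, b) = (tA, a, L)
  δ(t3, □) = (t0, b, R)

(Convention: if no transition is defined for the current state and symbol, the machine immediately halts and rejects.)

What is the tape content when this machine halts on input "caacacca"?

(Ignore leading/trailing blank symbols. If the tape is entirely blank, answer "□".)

Execution trace:
Initial: [t0]caacacca
Step 1: δ(t0, c) = (t1, b, R) → b[t1]aacacca

No transition is defined for δ(t1, a). By convention the machine halts and rejects.

Final tape (ignoring leading/trailing blanks): baacacca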